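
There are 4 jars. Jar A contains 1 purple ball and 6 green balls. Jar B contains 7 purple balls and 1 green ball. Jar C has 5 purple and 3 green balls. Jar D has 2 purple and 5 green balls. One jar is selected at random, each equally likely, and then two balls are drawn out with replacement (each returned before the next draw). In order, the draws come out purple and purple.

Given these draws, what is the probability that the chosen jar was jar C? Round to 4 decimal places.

The likelihood of the observed sequence under each hypothesis: P(data | jar A) = (1/7)(1/7) = 0.020408; P(data | jar B) = (7/8)(7/8) = 0.76562; P(data | jar C) = (5/8)(5/8) = 0.39062; P(data | jar D) = (2/7)(2/7) = 0.081633.
Weighting by the prior gives 1/4 · 0.020408 = 0.005102, 1/4 · 0.76562 = 0.19141, 1/4 · 0.39062 = 0.097656, 1/4 · 0.081633 = 0.020408; with total 0.31457.
By Bayes' rule, P(jar C | data) = (0.097656) / (0.31457) = 0.31044.

0.3104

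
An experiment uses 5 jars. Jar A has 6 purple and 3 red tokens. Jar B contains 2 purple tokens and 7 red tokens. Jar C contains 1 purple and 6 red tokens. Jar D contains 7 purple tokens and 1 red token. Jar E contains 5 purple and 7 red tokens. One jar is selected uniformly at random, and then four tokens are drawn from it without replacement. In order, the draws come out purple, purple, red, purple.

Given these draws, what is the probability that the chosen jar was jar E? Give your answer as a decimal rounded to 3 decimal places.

For each hypothesis, P(data | H) works out to: P(data | jar A) = (6/9)(5/8)(3/7)(4/6) = 0.11905; P(data | jar B) = (2/9)(1/8)(7/7)(0/6) = 0; P(data | jar C) = (1/7)(0/6) = 0; P(data | jar D) = (7/8)(6/7)(1/6)(5/5) = 0.125; P(data | jar E) = (5/12)(4/11)(7/10)(3/9) = 0.035354.
Multiplying each by its prior: 1/5 · 0.11905 = 0.02381, 1/5 · 0 = 0, 1/5 · 0 = 0, 1/5 · 0.125 = 0.025, 1/5 · 0.035354 = 0.0070707; summing to 0.05588.
By Bayes' rule, P(jar E | data) = (0.0070707) / (0.05588) = 0.12653.

0.127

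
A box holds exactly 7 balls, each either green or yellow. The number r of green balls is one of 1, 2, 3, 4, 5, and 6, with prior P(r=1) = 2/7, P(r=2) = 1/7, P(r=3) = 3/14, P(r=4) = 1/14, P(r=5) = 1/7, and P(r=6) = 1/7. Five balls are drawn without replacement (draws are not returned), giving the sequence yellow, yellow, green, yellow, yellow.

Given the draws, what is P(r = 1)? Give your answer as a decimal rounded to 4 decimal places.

0.6742

For each hypothesis, P(data | H) works out to: P(data | r = 1) = (6/7)(5/6)(1/5)(4/4)(3/3) = 0.14286; P(data | r = 2) = (5/7)(4/6)(2/5)(3/4)(2/3) = 0.095238; P(data | r = 3) = (4/7)(3/6)(3/5)(2/4)(1/3) = 0.028571; P(data | r = 4) = (3/7)(2/6)(4/5)(1/4)(0/3) = 0; P(data | r = 5) = (2/7)(1/6)(5/5)(0/4) = 0; P(data | r = 6) = (1/7)(0/6) = 0.
The prior-weighted likelihoods are 2/7 · 0.14286 = 0.040816, 1/7 · 0.095238 = 0.013605, 3/14 · 0.028571 = 0.0061224, 1/14 · 0 = 0, 1/7 · 0 = 0, 1/7 · 0 = 0; these sum to 0.060544.
Therefore the posterior P(r = 1 | data) = (0.040816) / (0.060544) = 0.67416.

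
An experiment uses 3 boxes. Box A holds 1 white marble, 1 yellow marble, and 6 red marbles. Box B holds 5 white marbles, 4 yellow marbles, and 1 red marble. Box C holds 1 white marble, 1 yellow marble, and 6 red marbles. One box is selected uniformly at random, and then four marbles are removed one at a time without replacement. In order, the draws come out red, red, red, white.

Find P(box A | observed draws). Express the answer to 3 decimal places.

Under each hypothesis, the probability of the observed sequence is: P(data | box A) = (6/8)(5/7)(4/6)(1/5) = 1/14; P(data | box B) = (1/10)(0/9) = 0; P(data | box C) = (6/8)(5/7)(4/6)(1/5) = 1/14.
The prior-weighted likelihoods are 1/3 · 1/14 = 1/42, 1/3 · 0 = 0, 1/3 · 1/14 = 1/42; these sum to 1/21.
Hence P(box A | data) = (1/42) / (1/21) = 1/2.

0.500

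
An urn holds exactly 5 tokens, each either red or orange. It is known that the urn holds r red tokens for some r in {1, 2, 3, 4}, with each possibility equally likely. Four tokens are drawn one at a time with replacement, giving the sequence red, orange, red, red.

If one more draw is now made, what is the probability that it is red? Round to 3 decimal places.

The likelihood of the observed sequence under each hypothesis: P(data | r = 1) = (1/5)(4/5)(1/5)(1/5) = 0.0064; P(data | r = 2) = (2/5)(3/5)(2/5)(2/5) = 0.0384; P(data | r = 3) = (3/5)(2/5)(3/5)(3/5) = 0.0864; P(data | r = 4) = (4/5)(1/5)(4/5)(4/5) = 0.1024.
The prior-weighted likelihoods are 1/4 · 0.0064 = 0.0016, 1/4 · 0.0384 = 0.0096, 1/4 · 0.0864 = 0.0216, 1/4 · 0.1024 = 0.0256; these sum to 0.0584.
The posterior is then P(r = 1 | data) = 0.027397, P(r = 2 | data) = 0.16438, P(r = 3 | data) = 0.36986, P(r = 4 | data) = 0.43836.
So P(red next | data) = Σ P(red next | H) P(H | data) = (1/5)(0.027397) + (2/5)(0.16438) + (3/5)(0.36986) + (4/5)(0.43836) = 0.64384.

0.644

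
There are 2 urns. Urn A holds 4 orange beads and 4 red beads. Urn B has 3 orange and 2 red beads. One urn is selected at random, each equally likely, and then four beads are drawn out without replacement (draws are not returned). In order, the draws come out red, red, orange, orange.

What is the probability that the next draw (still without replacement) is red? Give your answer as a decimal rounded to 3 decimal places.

0.231

Compute the likelihood of the observed sequence for each case: P(data | urn A) = (4/8)(3/7)(4/6)(3/5) = 3/35; P(data | urn B) = (2/5)(1/4)(3/3)(2/2) = 1/10.
Weighting by the prior gives 1/2 · 3/35 = 3/70, 1/2 · 1/10 = 1/20; with total 13/140.
The posterior is then P(urn A | data) = 6/13, P(urn B | data) = 7/13.
Averaging over the posterior, P(red next | data) = (1/2)(6/13) + (0)(7/13) = 3/13.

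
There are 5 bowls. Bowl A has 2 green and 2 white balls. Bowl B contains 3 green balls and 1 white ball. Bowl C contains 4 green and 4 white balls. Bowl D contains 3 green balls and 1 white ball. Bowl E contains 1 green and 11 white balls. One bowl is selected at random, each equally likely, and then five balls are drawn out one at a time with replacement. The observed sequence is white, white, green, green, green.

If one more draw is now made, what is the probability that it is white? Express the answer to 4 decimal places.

0.3878

For each hypothesis, P(data | H) works out to: P(data | bowl A) = (2/4)(2/4)(2/4)(2/4)(2/4) = 0.03125; P(data | bowl B) = (1/4)(1/4)(3/4)(3/4)(3/4) = 0.026367; P(data | bowl C) = (4/8)(4/8)(4/8)(4/8)(4/8) = 0.03125; P(data | bowl D) = (1/4)(1/4)(3/4)(3/4)(3/4) = 0.026367; P(data | bowl E) = (11/12)(11/12)(1/12)(1/12)(1/12) = 0.00048627.
Multiplying each by its prior: 1/5 · 0.03125 = 0.00625, 1/5 · 0.026367 = 0.0052734, 1/5 · 0.03125 = 0.00625, 1/5 · 0.026367 = 0.0052734, 1/5 · 0.00048627 = 9.7254e-05; with total 0.023144.
Normalising, the posterior is P(bowl A | data) = 0.27005, P(bowl B | data) = 0.22785, P(bowl C | data) = 0.27005, P(bowl D | data) = 0.22785, P(bowl E | data) = 0.0042021.
The predictive probability is P(white next | data) = (1/2)(0.27005) + (1/4)(0.22785) + (1/2)(0.27005) + (1/4)(0.22785) + (11/12)(0.0042021) = 0.38782.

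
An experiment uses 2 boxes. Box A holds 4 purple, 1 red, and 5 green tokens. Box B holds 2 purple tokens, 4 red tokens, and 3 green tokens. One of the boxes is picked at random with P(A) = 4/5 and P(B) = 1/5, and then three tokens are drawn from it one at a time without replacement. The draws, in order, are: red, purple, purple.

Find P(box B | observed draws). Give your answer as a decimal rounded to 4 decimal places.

For each hypothesis, P(data | H) works out to: P(data | box A) = (1/10)(4/9)(3/8) = 0.016667; P(data | box B) = (4/9)(2/8)(1/7) = 0.015873.
Multiplying each by its prior: 4/5 · 0.016667 = 0.013333, 1/5 · 0.015873 = 0.0031746; these sum to 0.016508.
Hence P(box B | data) = (0.0031746) / (0.016508) = 0.19231.

0.1923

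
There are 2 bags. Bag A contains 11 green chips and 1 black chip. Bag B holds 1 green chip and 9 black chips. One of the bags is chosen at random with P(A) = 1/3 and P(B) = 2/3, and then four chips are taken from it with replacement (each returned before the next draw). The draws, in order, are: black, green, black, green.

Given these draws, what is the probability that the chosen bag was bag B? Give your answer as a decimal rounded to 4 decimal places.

Compute the likelihood of the observed sequence for each case: P(data | bag A) = (1/12)(11/12)(1/12)(11/12) = 0.0058353; P(data | bag B) = (9/10)(1/10)(9/10)(1/10) = 0.0081.
The prior-weighted likelihoods are 1/3 · 0.0058353 = 0.0019451, 2/3 · 0.0081 = 0.0054; summing to 0.0073451.
So P(bag B | data) = (0.0054) / (0.0073451) = 0.73519.

0.7352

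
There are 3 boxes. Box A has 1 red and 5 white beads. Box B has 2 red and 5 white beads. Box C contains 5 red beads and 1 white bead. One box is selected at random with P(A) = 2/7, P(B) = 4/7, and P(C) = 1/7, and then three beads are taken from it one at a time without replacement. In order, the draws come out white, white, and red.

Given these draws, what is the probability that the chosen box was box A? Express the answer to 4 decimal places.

The likelihood of the observed sequence under each hypothesis: P(data | box A) = (5/6)(4/5)(1/4) = 1/6; P(data | box B) = (5/7)(4/6)(2/5) = 4/21; P(data | box C) = (1/6)(0/5) = 0.
Multiplying each by its prior: 2/7 · 1/6 = 1/21, 4/7 · 4/21 = 16/147, 1/7 · 0 = 0; summing to 23/147.
So P(box A | data) = (1/21) / (23/147) = 7/23.

0.3043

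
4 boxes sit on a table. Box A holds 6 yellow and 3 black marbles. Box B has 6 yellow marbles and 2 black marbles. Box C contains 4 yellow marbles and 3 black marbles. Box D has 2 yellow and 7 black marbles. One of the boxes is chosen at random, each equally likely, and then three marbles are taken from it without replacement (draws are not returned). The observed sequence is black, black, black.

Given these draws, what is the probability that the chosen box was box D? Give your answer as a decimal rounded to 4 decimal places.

0.9115

Compute the likelihood of the observed sequence for each case: P(data | box A) = (3/9)(2/8)(1/7) = 1/84; P(data | box B) = (2/8)(1/7)(0/6) = 0; P(data | box C) = (3/7)(2/6)(1/5) = 1/35; P(data | box D) = (7/9)(6/8)(5/7) = 5/12.
The prior-weighted likelihoods are 1/4 · 1/84 = 1/336, 1/4 · 0 = 0, 1/4 · 1/35 = 1/140, 1/4 · 5/12 = 5/48; these sum to 4/35.
By Bayes' rule, P(box D | data) = (5/48) / (4/35) = 175/192.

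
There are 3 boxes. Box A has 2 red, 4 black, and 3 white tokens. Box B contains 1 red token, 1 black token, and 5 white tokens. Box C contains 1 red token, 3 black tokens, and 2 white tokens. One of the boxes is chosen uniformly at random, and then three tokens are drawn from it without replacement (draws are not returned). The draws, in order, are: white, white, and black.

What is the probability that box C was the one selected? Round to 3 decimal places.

Under each hypothesis, the probability of the observed sequence is: P(data | box A) = (3/9)(2/8)(4/7) = 1/21; P(data | box B) = (5/7)(4/6)(1/5) = 2/21; P(data | box C) = (2/6)(1/5)(3/4) = 1/20.
Multiplying each by its prior: 1/3 · 1/21 = 1/63, 1/3 · 2/21 = 2/63, 1/3 · 1/20 = 1/60; with total 9/140.
Therefore the posterior P(box C | data) = (1/60) / (9/140) = 7/27.

0.259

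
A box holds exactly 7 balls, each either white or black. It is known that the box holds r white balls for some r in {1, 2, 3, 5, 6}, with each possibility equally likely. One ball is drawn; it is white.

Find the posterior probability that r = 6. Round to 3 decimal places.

Under each hypothesis, the probability of this draw is: P(data | r = 1) = (1/7) = 1/7; P(data | r = 2) = (2/7) = 2/7; P(data | r = 3) = (3/7) = 3/7; P(data | r = 5) = (5/7) = 5/7; P(data | r = 6) = (6/7) = 6/7.
Weighting by the prior gives 1/5 · 1/7 = 1/35, 1/5 · 2/7 = 2/35, 1/5 · 3/7 = 3/35, 1/5 · 5/7 = 1/7, 1/5 · 6/7 = 6/35; summing to 17/35.
By Bayes' rule, P(r = 6 | data) = (6/35) / (17/35) = 6/17.

0.353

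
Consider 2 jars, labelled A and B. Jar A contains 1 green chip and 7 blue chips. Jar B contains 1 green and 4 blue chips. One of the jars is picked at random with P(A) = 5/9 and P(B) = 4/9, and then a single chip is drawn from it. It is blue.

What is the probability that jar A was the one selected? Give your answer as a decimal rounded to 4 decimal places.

The likelihood of this draw under each hypothesis: P(data | jar A) = (7/8) = 7/8; P(data | jar B) = (4/5) = 4/5.
Weighting by the prior gives 5/9 · 7/8 = 35/72, 4/9 · 4/5 = 16/45; with total 101/120.
By Bayes' rule, P(jar A | data) = (35/72) / (101/120) = 175/303.

0.5776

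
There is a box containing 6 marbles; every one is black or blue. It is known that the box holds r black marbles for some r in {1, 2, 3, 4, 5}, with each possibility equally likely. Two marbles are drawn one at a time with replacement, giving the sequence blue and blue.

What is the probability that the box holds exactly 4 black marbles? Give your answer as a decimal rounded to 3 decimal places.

The likelihood of the observed sequence under each hypothesis: P(data | r = 1) = (5/6)(5/6) = 25/36; P(data | r = 2) = (4/6)(4/6) = 4/9; P(data | r = 3) = (3/6)(3/6) = 1/4; P(data | r = 4) = (2/6)(2/6) = 1/9; P(data | r = 5) = (1/6)(1/6) = 1/36.
The prior-weighted likelihoods are 1/5 · 25/36 = 5/36, 1/5 · 4/9 = 4/45, 1/5 · 1/4 = 1/20, 1/5 · 1/9 = 1/45, 1/5 · 1/36 = 1/180; with total 11/36.
By Bayes' rule, P(r = 4 | data) = (1/45) / (11/36) = 4/55.

0.073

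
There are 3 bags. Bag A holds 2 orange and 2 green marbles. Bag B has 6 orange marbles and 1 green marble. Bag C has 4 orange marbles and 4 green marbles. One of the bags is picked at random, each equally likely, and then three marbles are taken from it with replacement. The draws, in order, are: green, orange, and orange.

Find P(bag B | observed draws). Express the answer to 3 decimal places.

Under each hypothesis, the probability of the observed sequence is: P(data | bag A) = (2/4)(2/4)(2/4) = 0.125; P(data | bag B) = (1/7)(6/7)(6/7) = 0.10496; P(data | bag C) = (4/8)(4/8)(4/8) = 0.125.
Weighting by the prior gives 1/3 · 0.125 = 0.041667, 1/3 · 0.10496 = 0.034985, 1/3 · 0.125 = 0.041667; these sum to 0.11832.
Therefore the posterior P(bag B | data) = (0.034985) / (0.11832) = 0.29569.

0.296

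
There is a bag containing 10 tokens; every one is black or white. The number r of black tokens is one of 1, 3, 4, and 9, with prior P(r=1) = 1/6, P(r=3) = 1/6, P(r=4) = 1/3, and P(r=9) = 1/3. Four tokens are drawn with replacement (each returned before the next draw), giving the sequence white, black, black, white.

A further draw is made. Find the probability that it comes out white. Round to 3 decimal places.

The likelihood of the observed sequence under each hypothesis: P(data | r = 1) = (9/10)(1/10)(1/10)(9/10) = 0.0081; P(data | r = 3) = (7/10)(3/10)(3/10)(7/10) = 0.0441; P(data | r = 4) = (6/10)(4/10)(4/10)(6/10) = 0.0576; P(data | r = 9) = (1/10)(9/10)(9/10)(1/10) = 0.0081.
The prior-weighted likelihoods are 1/6 · 0.0081 = 0.00135, 1/6 · 0.0441 = 0.00735, 1/3 · 0.0576 = 0.0192, 1/3 · 0.0081 = 0.0027; these sum to 0.0306.
Normalising, the posterior is P(r = 1 | data) = 0.044118, P(r = 3 | data) = 0.2402, P(r = 4 | data) = 0.62745, P(r = 9 | data) = 0.088235.
Averaging over the posterior, P(white next | data) = (9/10)(0.044118) + (7/10)(0.2402) + (3/5)(0.62745) + (1/10)(0.088235) = 0.59314.

0.593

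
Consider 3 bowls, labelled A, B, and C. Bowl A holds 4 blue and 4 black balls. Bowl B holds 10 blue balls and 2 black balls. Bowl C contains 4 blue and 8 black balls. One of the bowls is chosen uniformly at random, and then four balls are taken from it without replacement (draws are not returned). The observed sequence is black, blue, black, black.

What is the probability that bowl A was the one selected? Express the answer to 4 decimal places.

For each hypothesis, P(data | H) works out to: P(data | bowl A) = (4/8)(4/7)(3/6)(2/5) = 0.057143; P(data | bowl B) = (2/12)(10/11)(1/10)(0/9) = 0; P(data | bowl C) = (8/12)(4/11)(7/10)(6/9) = 0.11313.
The prior-weighted likelihoods are 1/3 · 0.057143 = 0.019048, 1/3 · 0 = 0, 1/3 · 0.11313 = 0.03771; with total 0.056758.
Hence P(bowl A | data) = (0.019048) / (0.056758) = 0.33559.

0.3356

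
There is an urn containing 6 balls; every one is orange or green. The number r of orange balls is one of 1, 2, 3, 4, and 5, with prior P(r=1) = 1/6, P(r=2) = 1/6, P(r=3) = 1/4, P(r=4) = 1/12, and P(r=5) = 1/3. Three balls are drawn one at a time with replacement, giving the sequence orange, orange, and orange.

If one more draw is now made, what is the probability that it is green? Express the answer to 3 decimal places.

0.238

Compute the likelihood of the observed sequence for each case: P(data | r = 1) = (1/6)(1/6)(1/6) = 0.0046296; P(data | r = 2) = (2/6)(2/6)(2/6) = 0.037037; P(data | r = 3) = (3/6)(3/6)(3/6) = 0.125; P(data | r = 4) = (4/6)(4/6)(4/6) = 0.2963; P(data | r = 5) = (5/6)(5/6)(5/6) = 0.5787.
The prior-weighted likelihoods are 1/6 · 0.0046296 = 0.0007716, 1/6 · 0.037037 = 0.0061728, 1/4 · 0.125 = 0.03125, 1/12 · 0.2963 = 0.024691, 1/3 · 0.5787 = 0.1929; these sum to 0.25579.
Normalising, the posterior is P(r = 1 | data) = 0.0030166, P(r = 2 | data) = 0.024133, P(r = 3 | data) = 0.12217, P(r = 4 | data) = 0.096531, P(r = 5 | data) = 0.75415.
So P(green next | data) = Σ P(green next | H) P(H | data) = (5/6)(0.0030166) + (2/3)(0.024133) + (1/2)(0.12217) + (1/3)(0.096531) + (1/6)(0.75415) = 0.23756.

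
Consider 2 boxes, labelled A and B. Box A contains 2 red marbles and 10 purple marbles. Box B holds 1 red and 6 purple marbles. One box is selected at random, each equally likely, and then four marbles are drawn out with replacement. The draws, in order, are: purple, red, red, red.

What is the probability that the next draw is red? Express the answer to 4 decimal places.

For each hypothesis, P(data | H) works out to: P(data | box A) = (10/12)(2/12)(2/12)(2/12) = 0.003858; P(data | box B) = (6/7)(1/7)(1/7)(1/7) = 0.002499.
Weighting by the prior gives 1/2 · 0.003858 = 0.001929, 1/2 · 0.002499 = 0.0012495; with total 0.0031785.
Normalising, the posterior is P(box A | data) = 0.6069, P(box B | data) = 0.3931.
The predictive probability is P(red next | data) = (1/6)(0.6069) + (1/7)(0.3931) = 0.15731.

0.1573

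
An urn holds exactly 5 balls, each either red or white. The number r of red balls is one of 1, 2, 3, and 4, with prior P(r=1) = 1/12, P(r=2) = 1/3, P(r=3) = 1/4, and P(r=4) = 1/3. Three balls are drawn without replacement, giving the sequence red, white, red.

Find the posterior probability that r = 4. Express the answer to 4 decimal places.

Under each hypothesis, the probability of the observed sequence is: P(data | r = 1) = (1/5)(4/4)(0/3) = 0; P(data | r = 2) = (2/5)(3/4)(1/3) = 1/10; P(data | r = 3) = (3/5)(2/4)(2/3) = 1/5; P(data | r = 4) = (4/5)(1/4)(3/3) = 1/5.
Weighting by the prior gives 1/12 · 0 = 0, 1/3 · 1/10 = 1/30, 1/4 · 1/5 = 1/20, 1/3 · 1/5 = 1/15; with total 3/20.
Therefore the posterior P(r = 4 | data) = (1/15) / (3/20) = 4/9.

0.4444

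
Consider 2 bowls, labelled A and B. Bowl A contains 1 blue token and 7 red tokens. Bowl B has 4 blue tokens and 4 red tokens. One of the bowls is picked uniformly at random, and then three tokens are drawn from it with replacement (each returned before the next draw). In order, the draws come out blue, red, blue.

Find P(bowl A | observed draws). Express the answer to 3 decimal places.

Compute the likelihood of the observed sequence for each case: P(data | bowl A) = (1/8)(7/8)(1/8) = 0.013672; P(data | bowl B) = (4/8)(4/8)(4/8) = 0.125.
The prior-weighted likelihoods are 1/2 · 0.013672 = 0.0068359, 1/2 · 0.125 = 0.0625; with total 0.069336.
By Bayes' rule, P(bowl A | data) = (0.0068359) / (0.069336) = 0.098592.

0.099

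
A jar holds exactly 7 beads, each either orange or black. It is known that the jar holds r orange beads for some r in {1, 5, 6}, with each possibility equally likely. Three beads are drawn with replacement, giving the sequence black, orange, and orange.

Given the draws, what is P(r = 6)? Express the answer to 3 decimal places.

0.391

Compute the likelihood of the observed sequence for each case: P(data | r = 1) = (6/7)(1/7)(1/7) = 0.017493; P(data | r = 5) = (2/7)(5/7)(5/7) = 0.14577; P(data | r = 6) = (1/7)(6/7)(6/7) = 0.10496.
Weighting by the prior gives 1/3 · 0.017493 = 0.0058309, 1/3 · 0.14577 = 0.048591, 1/3 · 0.10496 = 0.034985; summing to 0.089407.
So P(r = 6 | data) = (0.034985) / (0.089407) = 0.3913.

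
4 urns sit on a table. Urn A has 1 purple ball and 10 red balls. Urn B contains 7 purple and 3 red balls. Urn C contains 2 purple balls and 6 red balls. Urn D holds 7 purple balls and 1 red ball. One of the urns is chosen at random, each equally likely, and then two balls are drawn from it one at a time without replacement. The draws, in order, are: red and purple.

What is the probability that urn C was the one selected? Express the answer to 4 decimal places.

The likelihood of the observed sequence under each hypothesis: P(data | urn A) = (10/11)(1/10) = 0.090909; P(data | urn B) = (3/10)(7/9) = 0.23333; P(data | urn C) = (6/8)(2/7) = 0.21429; P(data | urn D) = (1/8)(7/7) = 0.125.
Weighting by the prior gives 1/4 · 0.090909 = 0.022727, 1/4 · 0.23333 = 0.058333, 1/4 · 0.21429 = 0.053571, 1/4 · 0.125 = 0.03125; with total 0.16588.
Therefore the posterior P(urn C | data) = (0.053571) / (0.16588) = 0.32295.

0.3229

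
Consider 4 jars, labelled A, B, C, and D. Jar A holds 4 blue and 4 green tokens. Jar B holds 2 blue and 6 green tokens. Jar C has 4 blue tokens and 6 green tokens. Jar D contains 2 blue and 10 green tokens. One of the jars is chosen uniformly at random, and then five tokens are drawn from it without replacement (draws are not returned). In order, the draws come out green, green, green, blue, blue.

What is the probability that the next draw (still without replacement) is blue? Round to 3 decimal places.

Compute the likelihood of the observed sequence for each case: P(data | jar A) = (4/8)(3/7)(2/6)(4/5)(3/4) = 0.042857; P(data | jar B) = (6/8)(5/7)(4/6)(2/5)(1/4) = 0.035714; P(data | jar C) = (6/10)(5/9)(4/8)(4/7)(3/6) = 0.047619; P(data | jar D) = (10/12)(9/11)(8/10)(2/9)(1/8) = 0.015152.
Weighting by the prior gives 1/4 · 0.042857 = 0.010714, 1/4 · 0.035714 = 0.0089286, 1/4 · 0.047619 = 0.011905, 1/4 · 0.015152 = 0.0037879; summing to 0.035335.
Normalising, the posterior is P(jar A | data) = 0.30322, P(jar B | data) = 0.25268, P(jar C | data) = 0.33691, P(jar D | data) = 0.1072.
Averaging over the posterior, P(blue next | data) = (2/3)(0.30322) + (0)(0.25268) + (2/5)(0.33691) + (0)(0.1072) = 0.33691.

0.337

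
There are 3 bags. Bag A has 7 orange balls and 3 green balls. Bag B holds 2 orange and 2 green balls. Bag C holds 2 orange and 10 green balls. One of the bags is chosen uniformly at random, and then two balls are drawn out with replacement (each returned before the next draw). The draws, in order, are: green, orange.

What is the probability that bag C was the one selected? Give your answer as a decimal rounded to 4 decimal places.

For each hypothesis, P(data | H) works out to: P(data | bag A) = (3/10)(7/10) = 0.21; P(data | bag B) = (2/4)(2/4) = 0.25; P(data | bag C) = (10/12)(2/12) = 0.13889.
The prior-weighted likelihoods are 1/3 · 0.21 = 0.07, 1/3 · 0.25 = 0.083333, 1/3 · 0.13889 = 0.046296; these sum to 0.19963.
Therefore the posterior P(bag C | data) = (0.046296) / (0.19963) = 0.23191.

0.2319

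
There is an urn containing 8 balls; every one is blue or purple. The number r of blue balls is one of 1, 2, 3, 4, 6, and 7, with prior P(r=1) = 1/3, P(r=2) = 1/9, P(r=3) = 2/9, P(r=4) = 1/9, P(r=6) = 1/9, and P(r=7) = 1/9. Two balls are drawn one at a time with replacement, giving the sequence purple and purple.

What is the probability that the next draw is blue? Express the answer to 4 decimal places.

The likelihood of the observed sequence under each hypothesis: P(data | r = 1) = (7/8)(7/8) = 49/64; P(data | r = 2) = (6/8)(6/8) = 9/16; P(data | r = 3) = (5/8)(5/8) = 25/64; P(data | r = 4) = (4/8)(4/8) = 1/4; P(data | r = 6) = (2/8)(2/8) = 1/16; P(data | r = 7) = (1/8)(1/8) = 1/64.
The prior-weighted likelihoods are 1/3 · 49/64 = 49/192, 1/9 · 9/16 = 1/16, 2/9 · 25/64 = 25/288, 1/9 · 1/4 = 1/36, 1/9 · 1/16 = 1/144, 1/9 · 1/64 = 1/576; these sum to 127/288.
Normalising, the posterior is P(r = 1 | data) = 147/254, P(r = 2 | data) = 18/127, P(r = 3 | data) = 25/127, P(r = 4 | data) = 8/127, P(r = 6 | data) = 2/127, P(r = 7 | data) = 1/254.
The predictive probability is P(blue next | data) = (1/8)(147/254) + (1/4)(18/127) + (3/8)(25/127) + (1/2)(8/127) + (3/4)(2/127) + (7/8)(1/254) = 29/127.

0.2283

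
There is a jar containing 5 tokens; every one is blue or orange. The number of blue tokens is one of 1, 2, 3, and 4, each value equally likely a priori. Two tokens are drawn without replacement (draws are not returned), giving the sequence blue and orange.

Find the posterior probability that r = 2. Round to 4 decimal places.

0.3000

For each hypothesis, P(data | H) works out to: P(data | r = 1) = (1/5)(4/4) = 1/5; P(data | r = 2) = (2/5)(3/4) = 3/10; P(data | r = 3) = (3/5)(2/4) = 3/10; P(data | r = 4) = (4/5)(1/4) = 1/5.
Weighting by the prior gives 1/4 · 1/5 = 1/20, 1/4 · 3/10 = 3/40, 1/4 · 3/10 = 3/40, 1/4 · 1/5 = 1/20; summing to 1/4.
Hence P(r = 2 | data) = (3/40) / (1/4) = 3/10.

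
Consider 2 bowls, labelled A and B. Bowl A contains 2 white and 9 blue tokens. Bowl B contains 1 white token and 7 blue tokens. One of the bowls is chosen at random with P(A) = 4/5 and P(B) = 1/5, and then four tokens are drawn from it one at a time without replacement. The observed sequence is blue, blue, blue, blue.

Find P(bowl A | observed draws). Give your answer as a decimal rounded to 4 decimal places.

0.7534

The likelihood of the observed sequence under each hypothesis: P(data | bowl A) = (9/11)(8/10)(7/9)(6/8) = 21/55; P(data | bowl B) = (7/8)(6/7)(5/6)(4/5) = 1/2.
Weighting by the prior gives 4/5 · 21/55 = 84/275, 1/5 · 1/2 = 1/10; these sum to 223/550.
By Bayes' rule, P(bowl A | data) = (84/275) / (223/550) = 168/223.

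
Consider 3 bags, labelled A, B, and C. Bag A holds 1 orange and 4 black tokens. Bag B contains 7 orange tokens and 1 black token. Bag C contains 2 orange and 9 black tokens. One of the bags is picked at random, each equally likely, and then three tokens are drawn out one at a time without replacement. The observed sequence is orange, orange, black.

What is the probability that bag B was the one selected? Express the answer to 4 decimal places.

Under each hypothesis, the probability of the observed sequence is: P(data | bag A) = (1/5)(0/4) = 0; P(data | bag B) = (7/8)(6/7)(1/6) = 1/8; P(data | bag C) = (2/11)(1/10)(9/9) = 1/55.
Multiplying each by its prior: 1/3 · 0 = 0, 1/3 · 1/8 = 1/24, 1/3 · 1/55 = 1/165; with total 21/440.
So P(bag B | data) = (1/24) / (21/440) = 55/63.

0.8730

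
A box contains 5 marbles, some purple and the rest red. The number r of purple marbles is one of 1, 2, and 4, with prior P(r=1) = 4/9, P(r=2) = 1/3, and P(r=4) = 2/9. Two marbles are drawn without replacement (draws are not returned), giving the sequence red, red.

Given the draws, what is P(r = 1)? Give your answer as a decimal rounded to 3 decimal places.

0.727

The likelihood of the observed sequence under each hypothesis: P(data | r = 1) = (4/5)(3/4) = 3/5; P(data | r = 2) = (3/5)(2/4) = 3/10; P(data | r = 4) = (1/5)(0/4) = 0.
Multiplying each by its prior: 4/9 · 3/5 = 4/15, 1/3 · 3/10 = 1/10, 2/9 · 0 = 0; summing to 11/30.
Hence P(r = 1 | data) = (4/15) / (11/30) = 8/11.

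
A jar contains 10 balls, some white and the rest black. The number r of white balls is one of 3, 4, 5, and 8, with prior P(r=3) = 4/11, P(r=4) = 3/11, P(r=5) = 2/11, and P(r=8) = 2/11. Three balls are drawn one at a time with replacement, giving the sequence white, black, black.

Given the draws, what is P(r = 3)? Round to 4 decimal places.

For each hypothesis, P(data | H) works out to: P(data | r = 3) = (3/10)(7/10)(7/10) = 0.147; P(data | r = 4) = (4/10)(6/10)(6/10) = 0.144; P(data | r = 5) = (5/10)(5/10)(5/10) = 0.125; P(data | r = 8) = (8/10)(2/10)(2/10) = 0.032.
Multiplying each by its prior: 4/11 · 0.147 = 0.053455, 3/11 · 0.144 = 0.039273, 2/11 · 0.125 = 0.022727, 2/11 · 0.032 = 0.0058182; with total 0.12127.
By Bayes' rule, P(r = 3 | data) = (0.053455) / (0.12127) = 0.44078.

0.4408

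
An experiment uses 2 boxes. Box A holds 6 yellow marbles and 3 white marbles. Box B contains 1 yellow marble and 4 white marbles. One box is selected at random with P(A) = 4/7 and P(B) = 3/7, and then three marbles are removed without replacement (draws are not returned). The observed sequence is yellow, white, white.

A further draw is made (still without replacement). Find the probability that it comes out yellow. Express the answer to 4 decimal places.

0.2688

The likelihood of the observed sequence under each hypothesis: P(data | box A) = (6/9)(3/8)(2/7) = 1/14; P(data | box B) = (1/5)(4/4)(3/3) = 1/5.
The prior-weighted likelihoods are 4/7 · 1/14 = 2/49, 3/7 · 1/5 = 3/35; these sum to 31/245.
The posterior is then P(box A | data) = 10/31, P(box B | data) = 21/31.
The predictive probability is P(yellow next | data) = (5/6)(10/31) + (0)(21/31) = 25/93.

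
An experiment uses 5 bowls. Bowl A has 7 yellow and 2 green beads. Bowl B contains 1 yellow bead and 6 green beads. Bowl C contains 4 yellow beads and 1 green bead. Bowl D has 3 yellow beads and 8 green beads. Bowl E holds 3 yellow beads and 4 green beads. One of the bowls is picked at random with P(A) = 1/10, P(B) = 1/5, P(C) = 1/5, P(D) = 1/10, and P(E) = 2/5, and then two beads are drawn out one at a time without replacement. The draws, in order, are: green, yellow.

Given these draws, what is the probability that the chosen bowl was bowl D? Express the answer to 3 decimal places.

0.097

Under each hypothesis, the probability of the observed sequence is: P(data | bowl A) = (2/9)(7/8) = 0.19444; P(data | bowl B) = (6/7)(1/6) = 0.14286; P(data | bowl C) = (1/5)(4/4) = 0.2; P(data | bowl D) = (8/11)(3/10) = 0.21818; P(data | bowl E) = (4/7)(3/6) = 0.28571.
Weighting by the prior gives 1/10 · 0.19444 = 0.019444, 1/5 · 0.14286 = 0.028571, 1/5 · 0.2 = 0.04, 1/10 · 0.21818 = 0.021818, 2/5 · 0.28571 = 0.11429; summing to 0.22412.
Therefore the posterior P(bowl D | data) = (0.021818) / (0.22412) = 0.097351.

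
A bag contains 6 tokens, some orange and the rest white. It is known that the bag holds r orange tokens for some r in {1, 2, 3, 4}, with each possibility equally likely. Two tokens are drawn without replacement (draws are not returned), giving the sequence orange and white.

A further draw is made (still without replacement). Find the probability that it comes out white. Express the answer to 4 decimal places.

0.5833

Under each hypothesis, the probability of the observed sequence is: P(data | r = 1) = (1/6)(5/5) = 1/6; P(data | r = 2) = (2/6)(4/5) = 4/15; P(data | r = 3) = (3/6)(3/5) = 3/10; P(data | r = 4) = (4/6)(2/5) = 4/15.
The prior-weighted likelihoods are 1/4 · 1/6 = 1/24, 1/4 · 4/15 = 1/15, 1/4 · 3/10 = 3/40, 1/4 · 4/15 = 1/15; with total 1/4.
Normalising, the posterior is P(r = 1 | data) = 1/6, P(r = 2 | data) = 4/15, P(r = 3 | data) = 3/10, P(r = 4 | data) = 4/15.
So P(white next | data) = Σ P(white next | H) P(H | data) = (1)(1/6) + (3/4)(4/15) + (1/2)(3/10) + (1/4)(4/15) = 7/12.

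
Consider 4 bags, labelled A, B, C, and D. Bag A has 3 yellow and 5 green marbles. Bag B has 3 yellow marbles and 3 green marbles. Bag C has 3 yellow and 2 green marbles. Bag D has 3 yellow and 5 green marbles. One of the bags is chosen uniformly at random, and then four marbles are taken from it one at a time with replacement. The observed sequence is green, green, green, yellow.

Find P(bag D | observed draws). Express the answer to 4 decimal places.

Under each hypothesis, the probability of the observed sequence is: P(data | bag A) = (5/8)(5/8)(5/8)(3/8) = 0.091553; P(data | bag B) = (3/6)(3/6)(3/6)(3/6) = 0.0625; P(data | bag C) = (2/5)(2/5)(2/5)(3/5) = 0.0384; P(data | bag D) = (5/8)(5/8)(5/8)(3/8) = 0.091553.
Multiplying each by its prior: 1/4 · 0.091553 = 0.022888, 1/4 · 0.0625 = 0.015625, 1/4 · 0.0384 = 0.0096, 1/4 · 0.091553 = 0.022888; with total 0.071001.
By Bayes' rule, P(bag D | data) = (0.022888) / (0.071001) = 0.32236.

0.3224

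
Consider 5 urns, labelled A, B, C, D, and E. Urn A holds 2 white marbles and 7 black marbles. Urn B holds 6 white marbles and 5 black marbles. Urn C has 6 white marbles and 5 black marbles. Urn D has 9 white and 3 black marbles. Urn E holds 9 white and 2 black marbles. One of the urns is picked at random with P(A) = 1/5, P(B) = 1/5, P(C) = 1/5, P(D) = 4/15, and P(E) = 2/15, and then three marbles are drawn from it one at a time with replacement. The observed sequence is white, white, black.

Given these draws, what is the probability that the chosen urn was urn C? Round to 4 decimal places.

Compute the likelihood of the observed sequence for each case: P(data | urn A) = (2/9)(2/9)(7/9) = 0.038409; P(data | urn B) = (6/11)(6/11)(5/11) = 0.13524; P(data | urn C) = (6/11)(6/11)(5/11) = 0.13524; P(data | urn D) = (9/12)(9/12)(3/12) = 0.14062; P(data | urn E) = (9/11)(9/11)(2/11) = 0.12171.
The prior-weighted likelihoods are 1/5 · 0.038409 = 0.0076818, 1/5 · 0.13524 = 0.027047, 1/5 · 0.13524 = 0.027047, 4/15 · 0.14062 = 0.0375, 2/15 · 0.12171 = 0.016228; with total 0.1155.
So P(urn C | data) = (0.027047) / (0.1155) = 0.23417.

0.2342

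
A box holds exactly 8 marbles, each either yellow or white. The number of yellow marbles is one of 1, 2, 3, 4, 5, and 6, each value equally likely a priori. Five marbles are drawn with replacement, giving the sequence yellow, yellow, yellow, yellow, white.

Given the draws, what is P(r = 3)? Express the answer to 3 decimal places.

0.068

Under each hypothesis, the probability of the observed sequence is: P(data | r = 1) = (1/8)(1/8)(1/8)(1/8)(7/8) = 0.00021362; P(data | r = 2) = (2/8)(2/8)(2/8)(2/8)(6/8) = 0.0029297; P(data | r = 3) = (3/8)(3/8)(3/8)(3/8)(5/8) = 0.01236; P(data | r = 4) = (4/8)(4/8)(4/8)(4/8)(4/8) = 0.03125; P(data | r = 5) = (5/8)(5/8)(5/8)(5/8)(3/8) = 0.05722; P(data | r = 6) = (6/8)(6/8)(6/8)(6/8)(2/8) = 0.079102.
Weighting by the prior gives 1/6 · 0.00021362 = 3.5604e-05, 1/6 · 0.0029297 = 0.00048828, 1/6 · 0.01236 = 0.0020599, 1/6 · 0.03125 = 0.0052083, 1/6 · 0.05722 = 0.0095367, 1/6 · 0.079102 = 0.013184; with total 0.030512.
By Bayes' rule, P(r = 3 | data) = (0.0020599) / (0.030512) = 0.067511.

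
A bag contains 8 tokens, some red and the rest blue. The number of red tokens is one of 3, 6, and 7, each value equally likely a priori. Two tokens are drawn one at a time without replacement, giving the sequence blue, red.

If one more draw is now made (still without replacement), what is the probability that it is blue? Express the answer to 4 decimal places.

The likelihood of the observed sequence under each hypothesis: P(data | r = 3) = (5/8)(3/7) = 15/56; P(data | r = 6) = (2/8)(6/7) = 3/14; P(data | r = 7) = (1/8)(7/7) = 1/8.
The prior-weighted likelihoods are 1/3 · 15/56 = 5/56, 1/3 · 3/14 = 1/14, 1/3 · 1/8 = 1/24; with total 17/84.
Dividing through by the total gives posterior P(r = 3 | data) = 15/34, P(r = 6 | data) = 6/17, P(r = 7 | data) = 7/34.
So P(blue next | data) = Σ P(blue next | H) P(H | data) = (2/3)(15/34) + (1/6)(6/17) + (0)(7/34) = 6/17.

0.3529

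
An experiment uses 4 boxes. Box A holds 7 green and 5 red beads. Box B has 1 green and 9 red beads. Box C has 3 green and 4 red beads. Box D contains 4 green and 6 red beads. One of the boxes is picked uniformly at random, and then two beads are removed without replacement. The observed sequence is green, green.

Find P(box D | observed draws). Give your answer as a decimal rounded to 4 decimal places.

Under each hypothesis, the probability of the observed sequence is: P(data | box A) = (7/12)(6/11) = 0.31818; P(data | box B) = (1/10)(0/9) = 0; P(data | box C) = (3/7)(2/6) = 0.14286; P(data | box D) = (4/10)(3/9) = 0.13333.
Multiplying each by its prior: 1/4 · 0.31818 = 0.079545, 1/4 · 0 = 0, 1/4 · 0.14286 = 0.035714, 1/4 · 0.13333 = 0.033333; these sum to 0.14859.
Hence P(box D | data) = (0.033333) / (0.14859) = 0.22433.

0.2243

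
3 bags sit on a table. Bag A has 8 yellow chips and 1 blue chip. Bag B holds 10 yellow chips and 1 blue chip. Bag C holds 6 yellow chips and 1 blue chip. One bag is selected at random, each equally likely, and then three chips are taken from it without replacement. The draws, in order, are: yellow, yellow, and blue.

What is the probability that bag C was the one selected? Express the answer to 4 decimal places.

0.4142

The likelihood of the observed sequence under each hypothesis: P(data | bag A) = (8/9)(7/8)(1/7) = 0.11111; P(data | bag B) = (10/11)(9/10)(1/9) = 0.090909; P(data | bag C) = (6/7)(5/6)(1/5) = 0.14286.
The prior-weighted likelihoods are 1/3 · 0.11111 = 0.037037, 1/3 · 0.090909 = 0.030303, 1/3 · 0.14286 = 0.047619; with total 0.11496.
Therefore the posterior P(bag C | data) = (0.047619) / (0.11496) = 0.41423.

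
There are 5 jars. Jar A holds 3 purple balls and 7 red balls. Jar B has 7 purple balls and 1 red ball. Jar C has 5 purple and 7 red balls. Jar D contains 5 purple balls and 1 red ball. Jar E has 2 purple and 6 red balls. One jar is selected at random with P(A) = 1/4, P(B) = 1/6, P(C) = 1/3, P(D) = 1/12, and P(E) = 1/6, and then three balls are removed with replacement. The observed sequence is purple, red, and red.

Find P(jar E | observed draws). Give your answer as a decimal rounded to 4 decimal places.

0.2099

The likelihood of the observed sequence under each hypothesis: P(data | jar A) = (3/10)(7/10)(7/10) = 0.147; P(data | jar B) = (7/8)(1/8)(1/8) = 0.013672; P(data | jar C) = (5/12)(7/12)(7/12) = 0.14178; P(data | jar D) = (5/6)(1/6)(1/6) = 0.023148; P(data | jar E) = (2/8)(6/8)(6/8) = 0.14062.
The prior-weighted likelihoods are 1/4 · 0.147 = 0.03675, 1/6 · 0.013672 = 0.0022786, 1/3 · 0.14178 = 0.047261, 1/12 · 0.023148 = 0.001929, 1/6 · 0.14062 = 0.023438; summing to 0.11166.
Therefore the posterior P(jar E | data) = (0.023438) / (0.11166) = 0.20991.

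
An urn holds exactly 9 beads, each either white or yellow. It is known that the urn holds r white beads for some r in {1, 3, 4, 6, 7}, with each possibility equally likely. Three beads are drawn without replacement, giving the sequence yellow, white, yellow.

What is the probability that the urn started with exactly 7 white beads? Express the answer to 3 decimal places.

0.051

Under each hypothesis, the probability of the observed sequence is: P(data | r = 1) = (8/9)(1/8)(7/7) = 1/9; P(data | r = 3) = (6/9)(3/8)(5/7) = 5/28; P(data | r = 4) = (5/9)(4/8)(4/7) = 10/63; P(data | r = 6) = (3/9)(6/8)(2/7) = 1/14; P(data | r = 7) = (2/9)(7/8)(1/7) = 1/36.
The prior-weighted likelihoods are 1/5 · 1/9 = 1/45, 1/5 · 5/28 = 1/28, 1/5 · 10/63 = 2/63, 1/5 · 1/14 = 1/70, 1/5 · 1/36 = 1/180; with total 23/210.
So P(r = 7 | data) = (1/180) / (23/210) = 7/138.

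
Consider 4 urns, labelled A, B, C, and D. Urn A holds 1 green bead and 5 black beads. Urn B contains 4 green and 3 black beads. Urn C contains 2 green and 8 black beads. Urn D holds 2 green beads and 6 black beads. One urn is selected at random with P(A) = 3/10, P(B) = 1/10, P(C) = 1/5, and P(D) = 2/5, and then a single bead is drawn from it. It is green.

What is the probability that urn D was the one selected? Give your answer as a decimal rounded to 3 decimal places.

Compute the likelihood of this draw for each case: P(data | urn A) = (1/6) = 1/6; P(data | urn B) = (4/7) = 4/7; P(data | urn C) = (2/10) = 1/5; P(data | urn D) = (2/8) = 1/4.
Multiplying each by its prior: 3/10 · 1/6 = 1/20, 1/10 · 4/7 = 2/35, 1/5 · 1/5 = 1/25, 2/5 · 1/4 = 1/10; with total 173/700.
By Bayes' rule, P(urn D | data) = (1/10) / (173/700) = 70/173.

0.405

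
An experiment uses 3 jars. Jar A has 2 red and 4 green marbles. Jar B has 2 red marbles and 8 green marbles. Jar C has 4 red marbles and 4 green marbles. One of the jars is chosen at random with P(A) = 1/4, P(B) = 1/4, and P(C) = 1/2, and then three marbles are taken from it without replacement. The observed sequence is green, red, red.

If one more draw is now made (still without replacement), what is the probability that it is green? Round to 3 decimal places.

For each hypothesis, P(data | H) works out to: P(data | jar A) = (4/6)(2/5)(1/4) = 1/15; P(data | jar B) = (8/10)(2/9)(1/8) = 1/45; P(data | jar C) = (4/8)(4/7)(3/6) = 1/7.
The prior-weighted likelihoods are 1/4 · 1/15 = 1/60, 1/4 · 1/45 = 1/180, 1/2 · 1/7 = 1/14; with total 59/630.
The posterior is then P(jar A | data) = 21/118, P(jar B | data) = 7/118, P(jar C | data) = 45/59.
Averaging over the posterior, P(green next | data) = (1)(21/118) + (1)(7/118) + (3/5)(45/59) = 41/59.

0.695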